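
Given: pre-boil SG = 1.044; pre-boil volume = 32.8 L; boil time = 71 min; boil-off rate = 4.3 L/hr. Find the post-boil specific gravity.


V_post = V_pre − rate·(t/60);  SG_post = 1 + (SG_pre−1)·V_pre/V_post
V_post = 32.8 − 4.3·(71/60) = 27.7117
SG_post = 1 + (1.044 − 1)·32.8/27.7117

1.0521


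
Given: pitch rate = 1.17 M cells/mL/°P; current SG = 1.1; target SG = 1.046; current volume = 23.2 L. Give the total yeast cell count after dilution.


V_w = V·((SG_c−1)/(SG_t−1)−1);  °P = 259 − 259/SG_t;  cells = rate·(V+V_w)·°P
V_w = 23.2·((1.1−1)/(1.046−1)−1) = 27.2348
V_final = 23.2 + 27.2348 = 50.4348
°P = 259 − 259/1.046 = 11.3901
cells = 1.17·50.4348·11.3901

672.1124 billion cells


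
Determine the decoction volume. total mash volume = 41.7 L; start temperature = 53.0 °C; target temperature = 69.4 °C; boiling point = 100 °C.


V_dec = V_total·(T_target − T_start)/(T_boil − T_start)
V_dec = 41.7·(69.4 − 53.0)/(100 − 53.0)

14.5506 L


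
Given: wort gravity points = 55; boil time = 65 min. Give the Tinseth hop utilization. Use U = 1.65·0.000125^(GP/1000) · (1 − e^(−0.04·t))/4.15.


bigness = 1.65·0.000125^(55/1000) = 1.0065
boil_factor = (1 − e^(−0.04·65))/4.15 = 0.2231
U = 1.0065 · 0.2231

0.2245


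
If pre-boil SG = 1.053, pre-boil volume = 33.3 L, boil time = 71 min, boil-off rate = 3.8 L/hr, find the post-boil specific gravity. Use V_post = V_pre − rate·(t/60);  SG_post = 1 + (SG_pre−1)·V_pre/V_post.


V_post = 33.3 − 3.8·(71/60) = 28.8033
SG_post = 1 + (1.053 − 1)·33.3/28.8033

1.0613


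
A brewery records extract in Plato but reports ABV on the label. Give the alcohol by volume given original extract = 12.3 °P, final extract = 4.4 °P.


SG = 259/(259 − P);  ABV = (OG − FG)·131.25
OG = 259/(259 − 12.3) = 1.0499
FG = 259/(259 − 4.4) = 1.0173
ABV = (1.0499 − 1.0173)·131.25

4.2756 % ABV


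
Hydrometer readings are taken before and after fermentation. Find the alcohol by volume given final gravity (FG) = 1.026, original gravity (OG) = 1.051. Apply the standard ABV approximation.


ABV = (OG − FG) · 131.25
ABV = (1.051 − 1.026) · 131.25

3.2812 % ABV


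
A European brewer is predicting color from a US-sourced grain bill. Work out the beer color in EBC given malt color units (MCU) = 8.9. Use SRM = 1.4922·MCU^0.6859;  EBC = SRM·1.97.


SRM = 1.4922·8.9^0.6859 = 6.6836
EBC = 6.6836·1.97

13.1668 EBC


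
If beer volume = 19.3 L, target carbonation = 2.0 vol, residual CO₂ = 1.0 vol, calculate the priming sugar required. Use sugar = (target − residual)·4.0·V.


sugar = (2.0 − 1.0)·4.0·19.3

77.2000 g


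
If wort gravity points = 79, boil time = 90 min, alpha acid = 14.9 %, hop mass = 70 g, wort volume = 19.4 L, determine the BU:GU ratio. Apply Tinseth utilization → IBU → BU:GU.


U = 1.65·0.000125^(GP/1000)·(1−e^(−0.04t))/4.15;  IBU = (α/100)·m·U·1000/V;  BU:GU = IBU/GP
U = 1.65·0.000125^(79/1000)·(1−e^(−0.04·90))/4.15 = 0.1901
IBU = (14.9/100)·70·0.1901·1000/19.4 = 102.2216
BU:GU = 102.2216/79

1.2939


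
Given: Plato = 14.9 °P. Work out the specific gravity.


SG = 259/(259 − P)
SG = 259/(259 − 14.9)

1.0610


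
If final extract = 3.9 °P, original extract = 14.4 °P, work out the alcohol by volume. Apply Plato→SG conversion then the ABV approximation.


SG = 259/(259 − P);  ABV = (OG − FG)·131.25
OG = 259/(259 − 14.4) = 1.0589
FG = 259/(259 − 3.9) = 1.0153
ABV = (1.0589 − 1.0153)·131.25

5.7203 % ABV


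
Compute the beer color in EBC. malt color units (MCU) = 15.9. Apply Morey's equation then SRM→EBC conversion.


SRM = 1.4922·MCU^0.6859;  EBC = SRM·1.97
SRM = 1.4922·15.9^0.6859 = 9.9510
EBC = 9.9510·1.97

19.6034 EBC


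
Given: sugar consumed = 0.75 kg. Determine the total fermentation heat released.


Q = m_sugar · 590 kJ/kg
Q = 0.75 · 590

442.5000 kJ


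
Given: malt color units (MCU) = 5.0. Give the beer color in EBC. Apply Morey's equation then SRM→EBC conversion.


SRM = 1.4922·MCU^0.6859;  EBC = SRM·1.97
SRM = 1.4922·5.0^0.6859 = 4.5004
EBC = 4.5004·1.97

8.8658 EBC


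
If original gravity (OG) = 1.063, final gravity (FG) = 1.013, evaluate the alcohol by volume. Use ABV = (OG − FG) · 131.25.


ABV = (1.063 − 1.013) · 131.25

6.5625 % ABV


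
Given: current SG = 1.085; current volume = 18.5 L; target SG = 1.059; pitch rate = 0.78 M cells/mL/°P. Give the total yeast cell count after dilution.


V_w = V·((SG_c−1)/(SG_t−1)−1);  °P = 259 − 259/SG_t;  cells = rate·(V+V_w)·°P
V_w = 18.5·((1.085−1)/(1.059−1)−1) = 8.1525
V_final = 18.5 + 8.1525 = 26.6525
°P = 259 − 259/1.059 = 14.4297
cells = 0.78·26.6525·14.4297

299.9778 billion cells


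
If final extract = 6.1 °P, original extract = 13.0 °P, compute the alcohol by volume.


SG = 259/(259 − P);  ABV = (OG − FG)·131.25
OG = 259/(259 − 13.0) = 1.0528
FG = 259/(259 − 6.1) = 1.0241
ABV = (1.0528 − 1.0241)·131.25

3.7702 % ABV


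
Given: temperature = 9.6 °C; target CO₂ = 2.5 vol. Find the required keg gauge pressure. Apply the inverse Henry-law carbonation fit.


psi = vols/(0.01821 + 0.09011·e^(−0.04·T)) − 14.695
psi = 2.5/(0.01821 + 0.09011·e^(−0.04·9.6)) − 14.695

16.7173 psi


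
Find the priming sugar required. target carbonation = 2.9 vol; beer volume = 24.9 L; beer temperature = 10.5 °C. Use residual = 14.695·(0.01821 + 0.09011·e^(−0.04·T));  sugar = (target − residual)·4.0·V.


residual = 14.695·(0.01821 + 0.09011·e^(−0.04·10.5)) = 1.1376
sugar = (2.9 − 1.1376)·4.0·24.9

175.5315 g


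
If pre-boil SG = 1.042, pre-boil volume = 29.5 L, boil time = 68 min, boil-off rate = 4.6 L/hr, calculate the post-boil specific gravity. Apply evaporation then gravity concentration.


V_post = V_pre − rate·(t/60);  SG_post = 1 + (SG_pre−1)·V_pre/V_post
V_post = 29.5 − 4.6·(68/60) = 24.2867
SG_post = 1 + (1.042 − 1)·29.5/24.2867

1.0510


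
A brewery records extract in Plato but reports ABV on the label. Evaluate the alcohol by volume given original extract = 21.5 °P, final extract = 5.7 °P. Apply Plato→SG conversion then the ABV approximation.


SG = 259/(259 − P);  ABV = (OG − FG)·131.25
OG = 259/(259 − 21.5) = 1.0905
FG = 259/(259 − 5.7) = 1.0225
ABV = (1.0905 − 1.0225)·131.25

8.9281 % ABV


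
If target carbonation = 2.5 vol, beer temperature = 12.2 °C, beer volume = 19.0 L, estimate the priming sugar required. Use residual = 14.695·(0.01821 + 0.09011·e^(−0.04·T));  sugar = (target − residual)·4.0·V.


residual = 14.695·(0.01821 + 0.09011·e^(−0.04·12.2)) = 1.0804
sugar = (2.5 − 1.0804)·4.0·19.0

107.8866 g


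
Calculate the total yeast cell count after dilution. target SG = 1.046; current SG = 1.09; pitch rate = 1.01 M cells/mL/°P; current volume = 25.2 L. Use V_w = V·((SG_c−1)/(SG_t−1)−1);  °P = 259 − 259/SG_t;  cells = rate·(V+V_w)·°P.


V_w = 25.2·((1.09−1)/(1.046−1)−1) = 24.1043
V_final = 25.2 + 24.1043 = 49.3043
°P = 259 − 259/1.046 = 11.3901
cells = 1.01·49.3043·11.3901

567.1951 billion cells


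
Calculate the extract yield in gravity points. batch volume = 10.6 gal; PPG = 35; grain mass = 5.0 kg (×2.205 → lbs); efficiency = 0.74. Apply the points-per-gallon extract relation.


points = lbs × PPG × eff / vol
lbs = 5.0 × 2.205 = 11.0250
points = 11.0250 × 35 × 0.74 / 10.6

26.9384 points


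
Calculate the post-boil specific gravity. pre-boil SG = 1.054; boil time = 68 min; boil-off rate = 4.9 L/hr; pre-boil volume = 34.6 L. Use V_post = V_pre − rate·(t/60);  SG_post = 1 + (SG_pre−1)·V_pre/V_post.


V_post = 34.6 − 4.9·(68/60) = 29.0467
SG_post = 1 + (1.054 − 1)·34.6/29.0467

1.0643


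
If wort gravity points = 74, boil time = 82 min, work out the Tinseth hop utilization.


U = 1.65·0.000125^(GP/1000) · (1 − e^(−0.04·t))/4.15
bigness = 1.65·0.000125^(74/1000) = 0.8485
boil_factor = (1 − e^(−0.04·82))/4.15 = 0.2319
U = 0.8485 · 0.2319

0.1968


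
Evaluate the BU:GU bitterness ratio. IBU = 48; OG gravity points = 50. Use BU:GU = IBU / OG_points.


BU:GU = 48 / 50

0.9600


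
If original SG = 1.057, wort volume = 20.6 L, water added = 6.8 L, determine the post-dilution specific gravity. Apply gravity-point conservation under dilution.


SG_new = 1 + (SG_old − 1)·V_old/(V_old + V_water)
pts = (1.057 − 1)·1000·20.6/(20.6 + 6.8) = 42.8540
SG_new = 1 + 42.8540/1000

1.0429


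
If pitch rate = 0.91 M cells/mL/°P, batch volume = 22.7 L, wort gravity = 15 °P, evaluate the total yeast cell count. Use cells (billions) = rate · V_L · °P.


cells = 0.91 · 22.7 · 15

309.8550 billion cells


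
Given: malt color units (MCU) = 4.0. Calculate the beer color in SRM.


SRM = 1.4922 · MCU^0.6859
SRM = 1.4922 · 4.0^0.6859

3.8617 SRM


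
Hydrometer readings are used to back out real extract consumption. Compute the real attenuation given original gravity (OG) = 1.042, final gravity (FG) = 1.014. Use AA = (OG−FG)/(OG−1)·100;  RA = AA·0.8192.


AA = (1.042 − 1.014)/(1.042 − 1)·100 = 66.6667
RA = 66.6667·0.8192

54.6133 %


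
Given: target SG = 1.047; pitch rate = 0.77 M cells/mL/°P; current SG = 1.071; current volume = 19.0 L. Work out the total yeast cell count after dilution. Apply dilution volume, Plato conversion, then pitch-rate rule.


V_w = V·((SG_c−1)/(SG_t−1)−1);  °P = 259 − 259/SG_t;  cells = rate·(V+V_w)·°P
V_w = 19.0·((1.071−1)/(1.047−1)−1) = 9.7021
V_final = 19.0 + 9.7021 = 28.7021
°P = 259 − 259/1.047 = 11.6266
cells = 0.77·28.7021·11.6266

256.9542 billion cells


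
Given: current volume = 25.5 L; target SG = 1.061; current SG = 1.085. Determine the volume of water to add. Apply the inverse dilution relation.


V_water = V·((SG_curr − 1)/(SG_target − 1) − 1)
V_water = 25.5·((1.085 − 1)/(1.061 − 1) − 1)

10.0328 L


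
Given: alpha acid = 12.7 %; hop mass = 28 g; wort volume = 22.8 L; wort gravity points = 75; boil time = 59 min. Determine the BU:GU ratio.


U = 1.65·0.000125^(GP/1000)·(1−e^(−0.04t))/4.15;  IBU = (α/100)·m·U·1000/V;  BU:GU = IBU/GP
U = 1.65·0.000125^(75/1000)·(1−e^(−0.04·59))/4.15 = 0.1835
IBU = (12.7/100)·28·0.1835·1000/22.8 = 28.6192
BU:GU = 28.6192/75

0.3816


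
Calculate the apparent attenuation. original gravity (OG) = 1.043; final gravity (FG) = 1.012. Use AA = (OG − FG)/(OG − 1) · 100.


AA = (1.043 − 1.012)/(1.043 − 1) · 100

72.0930 %


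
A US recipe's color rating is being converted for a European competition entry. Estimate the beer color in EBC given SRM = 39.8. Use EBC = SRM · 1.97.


EBC = 39.8 · 1.97

78.4060 EBC


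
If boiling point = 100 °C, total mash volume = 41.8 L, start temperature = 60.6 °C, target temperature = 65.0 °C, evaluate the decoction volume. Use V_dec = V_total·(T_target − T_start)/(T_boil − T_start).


V_dec = 41.8·(65.0 − 60.6)/(100 − 60.6)

4.6680 L


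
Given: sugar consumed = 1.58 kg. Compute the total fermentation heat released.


Q = m_sugar · 590 kJ/kg
Q = 1.58 · 590

932.2000 kJ


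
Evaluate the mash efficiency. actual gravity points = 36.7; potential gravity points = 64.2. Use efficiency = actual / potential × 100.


efficiency = 36.7 / 64.2 × 100

57.1651 %


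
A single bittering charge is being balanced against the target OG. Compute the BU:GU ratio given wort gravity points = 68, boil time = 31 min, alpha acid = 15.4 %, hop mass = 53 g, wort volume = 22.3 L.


U = 1.65·0.000125^(GP/1000)·(1−e^(−0.04t))/4.15;  IBU = (α/100)·m·U·1000/V;  BU:GU = IBU/GP
U = 1.65·0.000125^(68/1000)·(1−e^(−0.04·31))/4.15 = 0.1533
IBU = (15.4/100)·53·0.1533·1000/22.3 = 56.1245
BU:GU = 56.1245/68

0.8254


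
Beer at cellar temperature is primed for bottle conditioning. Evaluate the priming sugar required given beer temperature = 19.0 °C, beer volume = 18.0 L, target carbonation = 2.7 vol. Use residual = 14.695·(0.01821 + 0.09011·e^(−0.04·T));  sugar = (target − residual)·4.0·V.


residual = 14.695·(0.01821 + 0.09011·e^(−0.04·19.0)) = 0.8869
sugar = (2.7 − 0.8869)·4.0·18.0

130.5458 g


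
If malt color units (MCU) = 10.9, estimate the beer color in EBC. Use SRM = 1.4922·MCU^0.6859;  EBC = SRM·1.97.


SRM = 1.4922·10.9^0.6859 = 7.6806
EBC = 7.6806·1.97

15.1309 EBC


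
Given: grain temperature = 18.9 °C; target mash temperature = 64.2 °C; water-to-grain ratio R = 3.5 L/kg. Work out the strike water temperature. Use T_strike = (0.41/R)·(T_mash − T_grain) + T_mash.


T_strike = (0.41/3.5)·(64.2 − 18.9) + 64.2

69.5066 °C


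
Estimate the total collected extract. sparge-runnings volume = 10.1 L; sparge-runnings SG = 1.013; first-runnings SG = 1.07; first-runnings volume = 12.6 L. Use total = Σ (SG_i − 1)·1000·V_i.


first = (1.07 − 1)·1000·12.6 = 882.0000
sparge = (1.013 − 1)·1000·10.1 = 131.3000
total = 882.0000 + 131.3000

1013.3000 gravity·L


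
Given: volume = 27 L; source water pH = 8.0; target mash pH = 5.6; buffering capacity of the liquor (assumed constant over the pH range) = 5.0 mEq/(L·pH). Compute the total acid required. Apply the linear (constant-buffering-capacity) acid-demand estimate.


acid = buffering capacity · (pH_source − pH_target) · V
acid = 5.0 · (8.0 − 5.6) · 27

324.0000 mEq


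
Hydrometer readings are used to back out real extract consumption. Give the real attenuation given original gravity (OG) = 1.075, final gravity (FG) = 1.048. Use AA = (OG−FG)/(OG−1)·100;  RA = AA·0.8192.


AA = (1.075 − 1.048)/(1.075 − 1)·100 = 36.0000
RA = 36.0000·0.8192

29.4912 %


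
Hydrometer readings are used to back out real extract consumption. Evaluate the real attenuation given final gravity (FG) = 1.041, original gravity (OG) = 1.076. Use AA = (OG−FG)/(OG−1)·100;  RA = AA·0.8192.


AA = (1.076 − 1.041)/(1.076 − 1)·100 = 46.0526
RA = 46.0526·0.8192

37.7263 %


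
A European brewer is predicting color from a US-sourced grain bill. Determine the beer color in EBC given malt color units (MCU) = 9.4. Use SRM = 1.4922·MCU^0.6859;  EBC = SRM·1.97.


SRM = 1.4922·9.4^0.6859 = 6.9390
EBC = 6.9390·1.97

13.6698 EBC


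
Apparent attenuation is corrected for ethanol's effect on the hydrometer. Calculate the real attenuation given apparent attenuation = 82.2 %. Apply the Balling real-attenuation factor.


RA = AA · 0.8192
RA = 82.2 · 0.8192

67.3382 %


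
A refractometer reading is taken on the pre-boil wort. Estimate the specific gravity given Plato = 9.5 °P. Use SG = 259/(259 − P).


SG = 259/(259 − 9.5)

1.0381


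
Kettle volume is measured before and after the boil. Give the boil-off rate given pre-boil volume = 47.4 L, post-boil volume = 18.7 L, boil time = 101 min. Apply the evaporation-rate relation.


rate = (V_pre − V_post) / (t_min/60)
rate = (47.4 − 18.7) / (101/60)

17.0495 L/hr


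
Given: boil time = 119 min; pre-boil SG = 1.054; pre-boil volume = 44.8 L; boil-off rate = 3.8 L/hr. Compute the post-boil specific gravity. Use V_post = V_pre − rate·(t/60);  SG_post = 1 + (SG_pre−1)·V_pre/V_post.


V_post = 44.8 − 3.8·(119/60) = 37.2633
SG_post = 1 + (1.054 − 1)·44.8/37.2633

1.0649


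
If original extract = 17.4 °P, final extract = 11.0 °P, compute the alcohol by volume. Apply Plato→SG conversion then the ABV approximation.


SG = 259/(259 − P);  ABV = (OG − FG)·131.25
OG = 259/(259 − 17.4) = 1.0720
FG = 259/(259 − 11.0) = 1.0444
ABV = (1.0720 − 1.0444)·131.25

3.6310 % ABV


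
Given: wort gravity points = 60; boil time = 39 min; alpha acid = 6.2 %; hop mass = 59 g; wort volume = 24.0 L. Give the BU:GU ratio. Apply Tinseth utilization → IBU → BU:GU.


U = 1.65·0.000125^(GP/1000)·(1−e^(−0.04t))/4.15;  IBU = (α/100)·m·U·1000/V;  BU:GU = IBU/GP
U = 1.65·0.000125^(60/1000)·(1−e^(−0.04·39))/4.15 = 0.1831
IBU = (6.2/100)·59·0.1831·1000/24.0 = 27.9148
BU:GU = 27.9148/60

0.4652


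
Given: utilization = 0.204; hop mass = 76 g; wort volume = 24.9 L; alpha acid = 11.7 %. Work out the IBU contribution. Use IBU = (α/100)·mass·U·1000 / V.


IBU = (11.7/100)·76·0.204·1000 / 24.9

72.8501 IBU


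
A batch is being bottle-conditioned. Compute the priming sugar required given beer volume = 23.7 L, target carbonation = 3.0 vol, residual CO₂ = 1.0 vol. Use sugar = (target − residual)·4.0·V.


sugar = (3.0 − 1.0)·4.0·23.7

189.6000 g


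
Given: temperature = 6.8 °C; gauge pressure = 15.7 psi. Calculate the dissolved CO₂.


vols = (P + 14.695)·(0.01821 + 0.09011·e^(−0.04·T))
vols = (15.7 + 14.695)·(0.01821 + 0.09011·e^(−0.04·6.8))

2.6401 volumes


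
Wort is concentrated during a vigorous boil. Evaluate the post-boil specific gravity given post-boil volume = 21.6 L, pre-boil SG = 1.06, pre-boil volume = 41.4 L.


SG_post = 1 + (SG_pre − 1)·V_pre/V_post
pts_pre = (1.06 − 1)·1000 = 60.0000
pts_post = 60.0000·41.4/21.6 = 115.0000
SG_post = 1 + 115.0000/1000

1.1150


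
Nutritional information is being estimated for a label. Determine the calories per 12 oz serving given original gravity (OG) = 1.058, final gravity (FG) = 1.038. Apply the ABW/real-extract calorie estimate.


ABW = (OG−FG)·131.25·0.79/FG;  °P = 259 − 259/SG (for OG→OE and FG→AE);  RE = 0.1808·OE + 0.8192·AE;  Cal = (6.9·ABW + 4·(RE−0.1))·FG·3.55
ABW = (1.058 − 1.038)·131.25·0.79/1.038 = 1.9978
OE = 259 − 259/1.058 = 14.1985 °P
AE = 259 − 259/1.038 = 9.4817 °P
RE = 0.1808·14.1985 + 0.8192·9.4817 = 10.3345 °P
Cal = (6.9·1.9978 + 4·(10.3345−0.1))·1.038·3.55

201.6488 kcal


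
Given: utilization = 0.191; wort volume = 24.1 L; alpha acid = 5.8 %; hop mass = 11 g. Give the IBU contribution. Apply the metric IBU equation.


IBU = (α/100)·mass·U·1000 / V
IBU = (5.8/100)·11·0.191·1000 / 24.1

5.0563 IBU


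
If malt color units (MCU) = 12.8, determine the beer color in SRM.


SRM = 1.4922 · MCU^0.6859
SRM = 1.4922 · 12.8^0.6859

8.5756 SRM


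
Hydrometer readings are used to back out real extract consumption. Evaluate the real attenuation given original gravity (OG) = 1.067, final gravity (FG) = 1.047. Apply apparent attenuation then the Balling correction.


AA = (OG−FG)/(OG−1)·100;  RA = AA·0.8192
AA = (1.067 − 1.047)/(1.067 − 1)·100 = 29.8507
RA = 29.8507·0.8192

24.4537 %


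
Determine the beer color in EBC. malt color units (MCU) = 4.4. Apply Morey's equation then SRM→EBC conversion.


SRM = 1.4922·MCU^0.6859;  EBC = SRM·1.97
SRM = 1.4922·4.4^0.6859 = 4.1226
EBC = 4.1226·1.97

8.1215 EBC


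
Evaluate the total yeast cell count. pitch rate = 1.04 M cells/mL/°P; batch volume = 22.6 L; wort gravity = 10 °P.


cells (billions) = rate · V_L · °P
cells = 1.04 · 22.6 · 10

235.0400 billion cells


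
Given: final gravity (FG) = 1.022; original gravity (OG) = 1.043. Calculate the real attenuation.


AA = (OG−FG)/(OG−1)·100;  RA = AA·0.8192
AA = (1.043 − 1.022)/(1.043 − 1)·100 = 48.8372
RA = 48.8372·0.8192

40.0074 %


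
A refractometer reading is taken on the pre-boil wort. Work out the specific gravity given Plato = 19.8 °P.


SG = 259/(259 − P)
SG = 259/(259 − 19.8)

1.0828


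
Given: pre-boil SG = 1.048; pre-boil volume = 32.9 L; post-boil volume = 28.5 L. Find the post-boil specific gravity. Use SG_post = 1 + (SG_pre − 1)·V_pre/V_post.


pts_pre = (1.048 − 1)·1000 = 48.0000
pts_post = 48.0000·32.9/28.5 = 55.4105
SG_post = 1 + 55.4105/1000

1.0554


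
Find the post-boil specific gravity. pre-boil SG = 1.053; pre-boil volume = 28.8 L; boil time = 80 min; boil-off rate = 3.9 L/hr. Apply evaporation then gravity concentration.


V_post = V_pre − rate·(t/60);  SG_post = 1 + (SG_pre−1)·V_pre/V_post
V_post = 28.8 − 3.9·(80/60) = 23.6000
SG_post = 1 + (1.053 − 1)·28.8/23.6000

1.0647


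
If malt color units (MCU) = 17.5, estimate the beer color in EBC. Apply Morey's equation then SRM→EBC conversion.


SRM = 1.4922·MCU^0.6859;  EBC = SRM·1.97
SRM = 1.4922·17.5^0.6859 = 10.6274
EBC = 10.6274·1.97

20.9360 EBC


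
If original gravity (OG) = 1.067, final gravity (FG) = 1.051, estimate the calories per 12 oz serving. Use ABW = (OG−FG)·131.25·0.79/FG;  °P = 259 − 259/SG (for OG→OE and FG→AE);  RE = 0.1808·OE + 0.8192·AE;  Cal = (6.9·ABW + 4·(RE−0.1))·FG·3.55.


ABW = (1.067 − 1.051)·131.25·0.79/1.051 = 1.5785
OE = 259 − 259/1.067 = 16.2634 °P
AE = 259 − 259/1.051 = 12.5680 °P
RE = 0.1808·16.2634 + 0.8192·12.5680 = 13.2361 °P
Cal = (6.9·1.5785 + 4·(13.2361−0.1))·1.051·3.55

236.6837 kcal


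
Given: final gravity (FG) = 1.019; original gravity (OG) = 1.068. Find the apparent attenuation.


AA = (OG − FG)/(OG − 1) · 100
AA = (1.068 − 1.019)/(1.068 − 1) · 100

72.0588 %


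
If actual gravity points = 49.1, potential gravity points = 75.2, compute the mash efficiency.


efficiency = actual / potential × 100
efficiency = 49.1 / 75.2 × 100

65.2926 %


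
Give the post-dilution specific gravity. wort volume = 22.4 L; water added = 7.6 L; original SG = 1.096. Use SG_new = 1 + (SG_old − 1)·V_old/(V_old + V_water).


pts = (1.096 − 1)·1000·22.4/(22.4 + 7.6) = 71.6800
SG_new = 1 + 71.6800/1000

1.0717


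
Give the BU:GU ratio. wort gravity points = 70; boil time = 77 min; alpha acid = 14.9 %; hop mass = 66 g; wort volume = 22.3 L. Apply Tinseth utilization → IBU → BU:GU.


U = 1.65·0.000125^(GP/1000)·(1−e^(−0.04t))/4.15;  IBU = (α/100)·m·U·1000/V;  BU:GU = IBU/GP
U = 1.65·0.000125^(70/1000)·(1−e^(−0.04·77))/4.15 = 0.2022
IBU = (14.9/100)·66·0.2022·1000/22.3 = 89.1686
BU:GU = 89.1686/70

1.2738


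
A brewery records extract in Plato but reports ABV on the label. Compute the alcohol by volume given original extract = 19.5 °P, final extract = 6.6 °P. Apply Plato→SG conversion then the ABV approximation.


SG = 259/(259 − P);  ABV = (OG − FG)·131.25
OG = 259/(259 − 19.5) = 1.0814
FG = 259/(259 − 6.6) = 1.0261
ABV = (1.0814 − 1.0261)·131.25

7.2543 % ABV


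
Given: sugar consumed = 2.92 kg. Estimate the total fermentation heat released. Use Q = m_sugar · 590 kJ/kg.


Q = 2.92 · 590

1722.8000 kJ


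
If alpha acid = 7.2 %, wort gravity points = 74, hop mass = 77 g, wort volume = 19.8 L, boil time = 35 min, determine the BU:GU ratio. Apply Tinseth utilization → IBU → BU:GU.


U = 1.65·0.000125^(GP/1000)·(1−e^(−0.04t))/4.15;  IBU = (α/100)·m·U·1000/V;  BU:GU = IBU/GP
U = 1.65·0.000125^(74/1000)·(1−e^(−0.04·35))/4.15 = 0.1540
IBU = (7.2/100)·77·0.1540·1000/19.8 = 43.1313
BU:GU = 43.1313/74

0.5829


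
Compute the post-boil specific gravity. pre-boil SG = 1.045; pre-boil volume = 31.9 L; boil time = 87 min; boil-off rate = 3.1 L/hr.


V_post = V_pre − rate·(t/60);  SG_post = 1 + (SG_pre−1)·V_pre/V_post
V_post = 31.9 − 3.1·(87/60) = 27.4050
SG_post = 1 + (1.045 − 1)·31.9/27.4050

1.0524


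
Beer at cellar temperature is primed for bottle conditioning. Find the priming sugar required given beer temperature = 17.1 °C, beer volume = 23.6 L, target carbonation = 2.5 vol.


residual = 14.695·(0.01821 + 0.09011·e^(−0.04·T));  sugar = (target − residual)·4.0·V
residual = 14.695·(0.01821 + 0.09011·e^(−0.04·17.1)) = 0.9358
sugar = (2.5 − 0.9358)·4.0·23.6

147.6640 g


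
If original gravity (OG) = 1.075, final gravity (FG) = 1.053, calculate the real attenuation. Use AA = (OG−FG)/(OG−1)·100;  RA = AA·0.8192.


AA = (1.075 − 1.053)/(1.075 − 1)·100 = 29.3333
RA = 29.3333·0.8192

24.0299 %


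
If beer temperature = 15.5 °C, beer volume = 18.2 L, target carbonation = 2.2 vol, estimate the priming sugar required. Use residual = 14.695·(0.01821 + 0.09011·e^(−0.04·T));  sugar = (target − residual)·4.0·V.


residual = 14.695·(0.01821 + 0.09011·e^(−0.04·15.5)) = 0.9799
sugar = (2.2 − 0.9799)·4.0·18.2

88.8215 g


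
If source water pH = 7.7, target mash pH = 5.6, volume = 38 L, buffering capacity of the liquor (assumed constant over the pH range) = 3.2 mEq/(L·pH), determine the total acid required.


acid = buffering capacity · (pH_source − pH_target) · V
acid = 3.2 · (7.7 − 5.6) · 38

255.3600 mEq


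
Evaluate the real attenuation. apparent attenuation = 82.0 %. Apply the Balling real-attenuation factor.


RA = AA · 0.8192
RA = 82.0 · 0.8192

67.1744 %


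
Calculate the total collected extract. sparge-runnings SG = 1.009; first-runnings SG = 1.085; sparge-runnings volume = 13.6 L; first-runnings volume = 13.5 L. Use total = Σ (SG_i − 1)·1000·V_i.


first = (1.085 − 1)·1000·13.5 = 1147.5000
sparge = (1.009 − 1)·1000·13.6 = 122.4000
total = 1147.5000 + 122.4000

1269.9000 gravity·L


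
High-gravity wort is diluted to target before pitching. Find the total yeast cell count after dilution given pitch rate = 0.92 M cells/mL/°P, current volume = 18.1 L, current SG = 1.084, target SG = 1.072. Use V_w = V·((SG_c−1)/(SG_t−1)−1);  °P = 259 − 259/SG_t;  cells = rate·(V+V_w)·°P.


V_w = 18.1·((1.084−1)/(1.072−1)−1) = 3.0167
V_final = 18.1 + 3.0167 = 21.1167
°P = 259 − 259/1.072 = 17.3955
cells = 0.92·21.1167·17.3955

337.9486 billion cells


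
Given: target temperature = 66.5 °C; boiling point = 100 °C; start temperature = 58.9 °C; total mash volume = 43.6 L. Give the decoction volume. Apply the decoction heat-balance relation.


V_dec = V_total·(T_target − T_start)/(T_boil − T_start)
V_dec = 43.6·(66.5 − 58.9)/(100 − 58.9)

8.0623 L


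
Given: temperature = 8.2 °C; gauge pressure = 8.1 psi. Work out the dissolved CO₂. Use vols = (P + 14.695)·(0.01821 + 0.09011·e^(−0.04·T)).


vols = (8.1 + 14.695)·(0.01821 + 0.09011·e^(−0.04·8.2))

1.8948 volumes


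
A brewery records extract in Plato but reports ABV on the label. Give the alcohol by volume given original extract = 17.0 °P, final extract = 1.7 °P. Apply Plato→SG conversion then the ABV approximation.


SG = 259/(259 − P);  ABV = (OG − FG)·131.25
OG = 259/(259 − 17.0) = 1.0702
FG = 259/(259 − 1.7) = 1.0066
ABV = (1.0702 − 1.0066)·131.25

8.3529 % ABV


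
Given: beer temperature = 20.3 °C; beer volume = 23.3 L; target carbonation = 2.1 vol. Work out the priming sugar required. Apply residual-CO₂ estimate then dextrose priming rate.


residual = 14.695·(0.01821 + 0.09011·e^(−0.04·T));  sugar = (target − residual)·4.0·V
residual = 14.695·(0.01821 + 0.09011·e^(−0.04·20.3)) = 0.8555
sugar = (2.1 − 0.8555)·4.0·23.3

115.9888 g


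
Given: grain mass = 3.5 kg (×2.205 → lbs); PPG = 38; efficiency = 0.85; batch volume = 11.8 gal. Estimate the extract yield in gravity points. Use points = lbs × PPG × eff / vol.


lbs = 3.5 × 2.205 = 7.7175
points = 7.7175 × 38 × 0.85 / 11.8

21.1250 points


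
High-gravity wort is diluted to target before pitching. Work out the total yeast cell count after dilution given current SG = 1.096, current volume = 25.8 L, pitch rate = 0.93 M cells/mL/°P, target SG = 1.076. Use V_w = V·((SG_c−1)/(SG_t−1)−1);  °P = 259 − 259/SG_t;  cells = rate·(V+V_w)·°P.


V_w = 25.8·((1.096−1)/(1.076−1)−1) = 6.7895
V_final = 25.8 + 6.7895 = 32.5895
°P = 259 − 259/1.076 = 18.2937
cells = 0.93·32.5895·18.2937

554.4487 billion cells


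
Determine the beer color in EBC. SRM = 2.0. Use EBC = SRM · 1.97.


EBC = 2.0 · 1.97

3.9400 EBC


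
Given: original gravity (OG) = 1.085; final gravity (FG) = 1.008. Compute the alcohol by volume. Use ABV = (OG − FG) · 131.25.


ABV = (1.085 − 1.008) · 131.25

10.1062 % ABV


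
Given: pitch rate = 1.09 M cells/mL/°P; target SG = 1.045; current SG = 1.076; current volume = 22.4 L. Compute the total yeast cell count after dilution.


V_w = V·((SG_c−1)/(SG_t−1)−1);  °P = 259 − 259/SG_t;  cells = rate·(V+V_w)·°P
V_w = 22.4·((1.076−1)/(1.045−1)−1) = 15.4311
V_final = 22.4 + 15.4311 = 37.8311
°P = 259 − 259/1.045 = 11.1531
cells = 1.09·37.8311·11.1531

459.9087 billion cells


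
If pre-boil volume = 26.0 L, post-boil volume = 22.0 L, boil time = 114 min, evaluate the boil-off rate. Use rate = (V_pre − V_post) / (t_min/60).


rate = (26.0 − 22.0) / (114/60)

2.1053 L/hr


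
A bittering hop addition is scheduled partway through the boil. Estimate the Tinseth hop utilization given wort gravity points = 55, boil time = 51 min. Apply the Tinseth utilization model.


U = 1.65·0.000125^(GP/1000) · (1 − e^(−0.04·t))/4.15
bigness = 1.65·0.000125^(55/1000) = 1.0065
boil_factor = (1 − e^(−0.04·51))/4.15 = 0.2096
U = 1.0065 · 0.2096

0.2110


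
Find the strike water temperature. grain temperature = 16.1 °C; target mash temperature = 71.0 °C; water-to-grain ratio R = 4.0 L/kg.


T_strike = (0.41/R)·(T_mash − T_grain) + T_mash
T_strike = (0.41/4.0)·(71.0 − 16.1) + 71.0

76.6273 °C


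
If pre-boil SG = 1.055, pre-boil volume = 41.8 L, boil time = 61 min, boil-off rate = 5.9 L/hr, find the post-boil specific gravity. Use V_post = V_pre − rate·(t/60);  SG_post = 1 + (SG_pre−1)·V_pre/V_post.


V_post = 41.8 − 5.9·(61/60) = 35.8017
SG_post = 1 + (1.055 − 1)·41.8/35.8017

1.0642


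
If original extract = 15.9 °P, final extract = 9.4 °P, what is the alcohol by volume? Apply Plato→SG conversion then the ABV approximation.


SG = 259/(259 − P);  ABV = (OG − FG)·131.25
OG = 259/(259 − 15.9) = 1.0654
FG = 259/(259 − 9.4) = 1.0377
ABV = (1.0654 − 1.0377)·131.25

3.6415 % ABV


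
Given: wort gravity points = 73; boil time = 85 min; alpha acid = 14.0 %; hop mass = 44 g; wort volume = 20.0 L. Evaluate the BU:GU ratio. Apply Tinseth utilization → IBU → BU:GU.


U = 1.65·0.000125^(GP/1000)·(1−e^(−0.04t))/4.15;  IBU = (α/100)·m·U·1000/V;  BU:GU = IBU/GP
U = 1.65·0.000125^(73/1000)·(1−e^(−0.04·85))/4.15 = 0.1994
IBU = (14.0/100)·44·0.1994·1000/20.0 = 61.4214
BU:GU = 61.4214/73

0.8414


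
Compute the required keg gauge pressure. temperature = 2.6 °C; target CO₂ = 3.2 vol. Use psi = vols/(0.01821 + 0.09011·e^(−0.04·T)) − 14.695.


psi = 3.2/(0.01821 + 0.09011·e^(−0.04·2.6)) − 14.695

17.4919 psi


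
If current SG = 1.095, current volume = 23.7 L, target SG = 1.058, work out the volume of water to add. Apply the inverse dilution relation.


V_water = V·((SG_curr − 1)/(SG_target − 1) − 1)
V_water = 23.7·((1.095 − 1)/(1.058 − 1) − 1)

15.1190 L


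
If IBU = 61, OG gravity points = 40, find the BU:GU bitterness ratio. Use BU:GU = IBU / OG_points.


BU:GU = 61 / 40

1.5250


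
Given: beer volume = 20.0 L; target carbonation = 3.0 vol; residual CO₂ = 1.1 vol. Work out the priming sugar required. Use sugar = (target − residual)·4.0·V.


sugar = (3.0 − 1.1)·4.0·20.0

152.0000 g


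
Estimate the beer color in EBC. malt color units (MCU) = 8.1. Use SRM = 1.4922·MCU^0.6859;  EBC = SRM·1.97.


SRM = 1.4922·8.1^0.6859 = 6.2655
EBC = 6.2655·1.97

12.3431 EBC


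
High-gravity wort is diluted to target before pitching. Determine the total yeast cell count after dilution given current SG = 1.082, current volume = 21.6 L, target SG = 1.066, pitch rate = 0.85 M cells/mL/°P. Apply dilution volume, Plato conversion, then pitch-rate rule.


V_w = V·((SG_c−1)/(SG_t−1)−1);  °P = 259 − 259/SG_t;  cells = rate·(V+V_w)·°P
V_w = 21.6·((1.082−1)/(1.066−1)−1) = 5.2364
V_final = 21.6 + 5.2364 = 26.8364
°P = 259 − 259/1.066 = 16.0356
cells = 0.85·26.8364·16.0356

365.7877 billion cells


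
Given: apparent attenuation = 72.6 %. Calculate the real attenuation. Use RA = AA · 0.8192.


RA = 72.6 · 0.8192

59.4739 %


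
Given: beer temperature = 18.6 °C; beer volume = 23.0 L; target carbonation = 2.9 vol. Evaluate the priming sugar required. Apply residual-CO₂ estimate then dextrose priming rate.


residual = 14.695·(0.01821 + 0.09011·e^(−0.04·T));  sugar = (target − residual)·4.0·V
residual = 14.695·(0.01821 + 0.09011·e^(−0.04·18.6)) = 0.8969
sugar = (2.9 − 0.8969)·4.0·23.0

184.2896 g


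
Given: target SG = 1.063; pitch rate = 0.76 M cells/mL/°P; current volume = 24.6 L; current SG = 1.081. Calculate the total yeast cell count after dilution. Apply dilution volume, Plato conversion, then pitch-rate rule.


V_w = V·((SG_c−1)/(SG_t−1)−1);  °P = 259 − 259/SG_t;  cells = rate·(V+V_w)·°P
V_w = 24.6·((1.081−1)/(1.063−1)−1) = 7.0286
V_final = 24.6 + 7.0286 = 31.6286
°P = 259 − 259/1.063 = 15.3500
cells = 0.76·31.6286·15.3500

368.9778 billion cells


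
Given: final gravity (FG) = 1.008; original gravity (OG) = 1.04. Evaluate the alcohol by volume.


ABV = (OG − FG) · 131.25
ABV = (1.04 − 1.008) · 131.25

4.2000 % ABV


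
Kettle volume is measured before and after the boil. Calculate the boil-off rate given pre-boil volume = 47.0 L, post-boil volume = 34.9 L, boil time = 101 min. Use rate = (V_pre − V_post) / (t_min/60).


rate = (47.0 − 34.9) / (101/60)

7.1881 L/hr


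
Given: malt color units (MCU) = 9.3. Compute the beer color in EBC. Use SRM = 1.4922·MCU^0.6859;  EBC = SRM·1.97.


SRM = 1.4922·9.3^0.6859 = 6.8883
EBC = 6.8883·1.97

13.5699 EBC


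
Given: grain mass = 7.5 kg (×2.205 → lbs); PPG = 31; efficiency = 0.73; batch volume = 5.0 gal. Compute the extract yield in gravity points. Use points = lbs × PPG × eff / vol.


lbs = 7.5 × 2.205 = 16.5375
points = 16.5375 × 31 × 0.73 / 5.0

74.8487 points


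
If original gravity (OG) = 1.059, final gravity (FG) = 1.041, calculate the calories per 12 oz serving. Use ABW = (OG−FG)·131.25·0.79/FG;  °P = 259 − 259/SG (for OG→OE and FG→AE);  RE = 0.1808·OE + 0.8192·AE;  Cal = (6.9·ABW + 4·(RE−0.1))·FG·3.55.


ABW = (1.059 − 1.041)·131.25·0.79/1.041 = 1.7929
OE = 259 − 259/1.059 = 14.4297 °P
AE = 259 − 259/1.041 = 10.2008 °P
RE = 0.1808·14.4297 + 0.8192·10.2008 = 10.9654 °P
Cal = (6.9·1.7929 + 4·(10.9654−0.1))·1.041·3.55

206.3306 kcal


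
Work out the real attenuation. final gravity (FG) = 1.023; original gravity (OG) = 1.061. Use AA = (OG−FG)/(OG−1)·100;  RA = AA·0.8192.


AA = (1.061 − 1.023)/(1.061 − 1)·100 = 62.2951
RA = 62.2951·0.8192

51.0321 %


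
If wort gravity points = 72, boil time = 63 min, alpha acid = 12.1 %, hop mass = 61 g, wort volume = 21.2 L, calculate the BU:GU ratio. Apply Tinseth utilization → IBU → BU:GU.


U = 1.65·0.000125^(GP/1000)·(1−e^(−0.04t))/4.15;  IBU = (α/100)·m·U·1000/V;  BU:GU = IBU/GP
U = 1.65·0.000125^(72/1000)·(1−e^(−0.04·63))/4.15 = 0.1914
IBU = (12.1/100)·61·0.1914·1000/21.2 = 66.6444
BU:GU = 66.6444/72

0.9256


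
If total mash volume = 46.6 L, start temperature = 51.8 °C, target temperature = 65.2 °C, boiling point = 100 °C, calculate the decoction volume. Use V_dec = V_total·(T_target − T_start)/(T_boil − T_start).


V_dec = 46.6·(65.2 − 51.8)/(100 − 51.8)

12.9552 L


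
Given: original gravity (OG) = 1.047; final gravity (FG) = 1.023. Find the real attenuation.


AA = (OG−FG)/(OG−1)·100;  RA = AA·0.8192
AA = (1.047 − 1.023)/(1.047 − 1)·100 = 51.0638
RA = 51.0638·0.8192

41.8315 %


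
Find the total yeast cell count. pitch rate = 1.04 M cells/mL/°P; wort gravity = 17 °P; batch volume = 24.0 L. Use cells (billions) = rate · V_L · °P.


cells = 1.04 · 24.0 · 17

424.3200 billion cells


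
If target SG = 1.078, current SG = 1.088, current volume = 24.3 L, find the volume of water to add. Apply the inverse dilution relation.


V_water = V·((SG_curr − 1)/(SG_target − 1) − 1)
V_water = 24.3·((1.088 − 1)/(1.078 − 1) − 1)

3.1154 L


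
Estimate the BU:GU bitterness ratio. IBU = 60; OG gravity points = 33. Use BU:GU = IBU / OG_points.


BU:GU = 60 / 33

1.8182


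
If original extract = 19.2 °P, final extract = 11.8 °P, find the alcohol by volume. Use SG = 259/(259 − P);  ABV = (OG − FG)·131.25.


OG = 259/(259 − 19.2) = 1.0801
FG = 259/(259 − 11.8) = 1.0477
ABV = (1.0801 − 1.0477)·131.25

4.2436 % ABV


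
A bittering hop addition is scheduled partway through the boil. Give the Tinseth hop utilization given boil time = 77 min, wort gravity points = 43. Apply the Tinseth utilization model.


U = 1.65·0.000125^(GP/1000) · (1 − e^(−0.04·t))/4.15
bigness = 1.65·0.000125^(43/1000) = 1.1211
boil_factor = (1 − e^(−0.04·77))/4.15 = 0.2299
U = 1.1211 · 0.2299

0.2577


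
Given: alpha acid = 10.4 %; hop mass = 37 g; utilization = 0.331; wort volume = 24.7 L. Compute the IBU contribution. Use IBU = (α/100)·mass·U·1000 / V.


IBU = (10.4/100)·37·0.331·1000 / 24.7

51.5663 IBU


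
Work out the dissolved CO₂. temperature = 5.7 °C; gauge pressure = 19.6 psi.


vols = (P + 14.695)·(0.01821 + 0.09011·e^(−0.04·T))
vols = (19.6 + 14.695)·(0.01821 + 0.09011·e^(−0.04·5.7))

3.0848 volumes


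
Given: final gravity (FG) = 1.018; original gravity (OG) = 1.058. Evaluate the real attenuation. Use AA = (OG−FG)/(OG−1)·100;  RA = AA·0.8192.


AA = (1.058 − 1.018)/(1.058 − 1)·100 = 68.9655
RA = 68.9655·0.8192

56.4966 %


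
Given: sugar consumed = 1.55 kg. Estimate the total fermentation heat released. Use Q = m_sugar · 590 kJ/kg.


Q = 1.55 · 590

914.5000 kJ


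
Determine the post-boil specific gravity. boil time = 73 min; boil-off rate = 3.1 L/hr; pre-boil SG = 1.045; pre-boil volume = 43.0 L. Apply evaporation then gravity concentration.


V_post = V_pre − rate·(t/60);  SG_post = 1 + (SG_pre−1)·V_pre/V_post
V_post = 43.0 − 3.1·(73/60) = 39.2283
SG_post = 1 + (1.045 − 1)·43.0/39.2283

1.0493


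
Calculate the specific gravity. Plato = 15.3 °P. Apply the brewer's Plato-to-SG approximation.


SG = 259/(259 − P)
SG = 259/(259 − 15.3)

1.0628


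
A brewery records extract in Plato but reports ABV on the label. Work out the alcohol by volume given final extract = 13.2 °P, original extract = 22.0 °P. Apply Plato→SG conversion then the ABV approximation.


SG = 259/(259 − P);  ABV = (OG − FG)·131.25
OG = 259/(259 − 22.0) = 1.0928
FG = 259/(259 − 13.2) = 1.0537
ABV = (1.0928 − 1.0537)·131.25

5.1351 % ABV


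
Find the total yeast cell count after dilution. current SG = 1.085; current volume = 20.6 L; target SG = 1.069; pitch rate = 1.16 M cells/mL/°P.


V_w = V·((SG_c−1)/(SG_t−1)−1);  °P = 259 − 259/SG_t;  cells = rate·(V+V_w)·°P
V_w = 20.6·((1.085−1)/(1.069−1)−1) = 4.7768
V_final = 20.6 + 4.7768 = 25.3768
°P = 259 − 259/1.069 = 16.7175
cells = 1.16·25.3768·16.7175

492.1145 billion cells


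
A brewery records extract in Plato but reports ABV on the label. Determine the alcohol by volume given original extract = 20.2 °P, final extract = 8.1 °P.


SG = 259/(259 − P);  ABV = (OG − FG)·131.25
OG = 259/(259 − 20.2) = 1.0846
FG = 259/(259 − 8.1) = 1.0323
ABV = (1.0846 − 1.0323)·131.25

6.8651 % ABV


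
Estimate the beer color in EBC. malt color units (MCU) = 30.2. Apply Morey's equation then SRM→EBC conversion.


SRM = 1.4922·MCU^0.6859;  EBC = SRM·1.97
SRM = 1.4922·30.2^0.6859 = 15.4513
EBC = 15.4513·1.97

30.4390 EBC


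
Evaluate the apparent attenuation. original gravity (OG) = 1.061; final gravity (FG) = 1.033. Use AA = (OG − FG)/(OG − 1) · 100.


AA = (1.061 − 1.033)/(1.061 − 1) · 100

45.9016 %


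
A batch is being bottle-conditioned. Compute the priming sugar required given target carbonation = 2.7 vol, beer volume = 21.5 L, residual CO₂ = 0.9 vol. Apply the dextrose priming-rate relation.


sugar = (target − residual)·4.0·V
sugar = (2.7 − 0.9)·4.0·21.5

154.8000 g
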